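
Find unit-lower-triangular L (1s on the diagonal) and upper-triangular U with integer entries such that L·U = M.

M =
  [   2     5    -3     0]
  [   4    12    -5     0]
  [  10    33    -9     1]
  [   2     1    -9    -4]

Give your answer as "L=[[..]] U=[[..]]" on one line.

L=[[1,0,0,0],[2,1,0,0],[5,4,1,0],[1,-2,-2,1]] U=[[2,5,-3,0],[0,2,1,0],[0,0,2,1],[0,0,0,-2]]

  r1 -= 2·r0 → [0,2,1,0]
  r2 -= 5·r0 → [0,8,6,1]
  r3 -= 1·r0 → [0,-4,-6,-4]
  r2 -= 4·r1 → [0,0,2,1]
  r3 -= -2·r1 → [0,0,-4,-4]
  r3 -= -2·r2 → [0,0,0,-2]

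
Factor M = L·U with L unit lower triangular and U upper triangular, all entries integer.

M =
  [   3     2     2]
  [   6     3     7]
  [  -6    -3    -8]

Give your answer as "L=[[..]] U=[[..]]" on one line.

L=[[1,0,0],[2,1,0],[-2,-1,1]] U=[[3,2,2],[0,-1,3],[0,0,-1]]

  R1 -= 2·R0 → [0,-1,3]
  R2 -= -2·R0 → [0,1,-4]
  R2 -= -1·R1 → [0,0,-1]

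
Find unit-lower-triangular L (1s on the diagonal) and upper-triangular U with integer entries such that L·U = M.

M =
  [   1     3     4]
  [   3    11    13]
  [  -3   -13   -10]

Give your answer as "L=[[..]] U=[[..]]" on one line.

L=[[1,0,0],[3,1,0],[-3,-2,1]] U=[[1,3,4],[0,2,1],[0,0,4]]

  r1 -= 3·r0 → [0,2,1]
  r2 -= -3·r0 → [0,-4,2]
  r2 -= -2·r1 → [0,0,4]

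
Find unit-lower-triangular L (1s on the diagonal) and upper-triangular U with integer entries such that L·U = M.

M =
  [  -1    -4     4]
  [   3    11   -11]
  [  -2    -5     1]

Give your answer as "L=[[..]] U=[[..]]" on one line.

  row1 -= -3·row0 → [0,-1,1]
  row2 -= 2·row0 → [0,3,-7]
  row2 -= -3·row1 → [0,0,-4]

L=[[1,0,0],[-3,1,0],[2,-3,1]] U=[[-1,-4,4],[0,-1,1],[0,0,-4]]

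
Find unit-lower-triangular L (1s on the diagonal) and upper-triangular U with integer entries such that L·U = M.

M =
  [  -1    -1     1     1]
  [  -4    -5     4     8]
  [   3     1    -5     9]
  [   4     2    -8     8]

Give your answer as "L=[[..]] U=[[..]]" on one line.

  row1 -= 4·row0 → [0,-1,0,4]
  row2 -= -3·row0 → [0,-2,-2,12]
  row3 -= -4·row0 → [0,-2,-4,12]
  row2 -= 2·row1 → [0,0,-2,4]
  row3 -= 2·row1 → [0,0,-4,4]
  row3 -= 2·row2 → [0,0,0,-4]

L=[[1,0,0,0],[4,1,0,0],[-3,2,1,0],[-4,2,2,1]] U=[[-1,-1,1,1],[0,-1,0,4],[0,0,-2,4],[0,0,0,-4]]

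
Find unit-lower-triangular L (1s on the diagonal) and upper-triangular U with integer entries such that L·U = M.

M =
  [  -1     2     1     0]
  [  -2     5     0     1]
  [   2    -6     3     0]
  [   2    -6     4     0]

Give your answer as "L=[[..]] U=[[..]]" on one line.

  R1 -= 2·R0 → [0,1,-2,1]
  R2 -= -2·R0 → [0,-2,5,0]
  R3 -= -2·R0 → [0,-2,6,0]
  R2 -= -2·R1 → [0,0,1,2]
  R3 -= -2·R1 → [0,0,2,2]
  R3 -= 2·R2 → [0,0,0,-2]

L=[[1,0,0,0],[2,1,0,0],[-2,-2,1,0],[-2,-2,2,1]] U=[[-1,2,1,0],[0,1,-2,1],[0,0,1,2],[0,0,0,-2]]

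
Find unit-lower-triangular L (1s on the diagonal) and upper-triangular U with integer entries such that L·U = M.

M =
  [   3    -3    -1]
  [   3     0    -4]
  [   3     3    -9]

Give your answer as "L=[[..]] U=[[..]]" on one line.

  r1 -= 1·r0 → [0,3,-3]
  r2 -= 1·r0 → [0,6,-8]
  r2 -= 2·r1 → [0,0,-2]

L=[[1,0,0],[1,1,0],[1,2,1]] U=[[3,-3,-1],[0,3,-3],[0,0,-2]]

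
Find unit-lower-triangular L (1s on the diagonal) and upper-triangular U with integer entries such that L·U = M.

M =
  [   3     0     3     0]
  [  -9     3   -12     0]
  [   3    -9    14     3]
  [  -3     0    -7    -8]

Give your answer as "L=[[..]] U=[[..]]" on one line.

L=[[1,0,0,0],[-3,1,0,0],[1,-3,1,0],[-1,0,-2,1]] U=[[3,0,3,0],[0,3,-3,0],[0,0,2,3],[0,0,0,-2]]

  r1 -= -3·r0 → [0,3,-3,0]
  r2 -= 1·r0 → [0,-9,11,3]
  r3 -= -1·r0 → [0,0,-4,-8]
  r2 -= -3·r1 → [0,0,2,3]
  r3 -= 0·r1 → [0,0,-4,-8]
  r3 -= -2·r2 → [0,0,0,-2]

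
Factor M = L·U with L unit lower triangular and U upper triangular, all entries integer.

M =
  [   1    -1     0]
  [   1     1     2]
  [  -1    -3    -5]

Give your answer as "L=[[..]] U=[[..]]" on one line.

L=[[1,0,0],[1,1,0],[-1,-2,1]] U=[[1,-1,0],[0,2,2],[0,0,-1]]

  r1 -= 1·r0 → [0,2,2]
  r2 -= -1·r0 → [0,-4,-5]
  r2 -= -2·r1 → [0,0,-1]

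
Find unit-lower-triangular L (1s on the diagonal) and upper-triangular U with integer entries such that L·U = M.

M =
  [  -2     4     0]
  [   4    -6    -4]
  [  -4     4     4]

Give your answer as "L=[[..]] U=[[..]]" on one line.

  R1 -= -2·R0 → [0,2,-4]
  R2 -= 2·R0 → [0,-4,4]
  R2 -= -2·R1 → [0,0,-4]

L=[[1,0,0],[-2,1,0],[2,-2,1]] U=[[-2,4,0],[0,2,-4],[0,0,-4]]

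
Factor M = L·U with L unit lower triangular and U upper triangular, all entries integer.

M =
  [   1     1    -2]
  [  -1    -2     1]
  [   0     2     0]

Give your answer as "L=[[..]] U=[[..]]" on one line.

  row1 -= -1·row0 → [0,-1,-1]
  row2 -= 0·row0 → [0,2,0]
  row2 -= -2·row1 → [0,0,-2]

L=[[1,0,0],[-1,1,0],[0,-2,1]] U=[[1,1,-2],[0,-1,-1],[0,0,-2]]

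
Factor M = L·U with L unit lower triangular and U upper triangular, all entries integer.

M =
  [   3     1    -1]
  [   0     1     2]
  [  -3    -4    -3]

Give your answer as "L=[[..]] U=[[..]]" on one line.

  row1 -= 0·row0 → [0,1,2]
  row2 -= -1·row0 → [0,-3,-4]
  row2 -= -3·row1 → [0,0,2]

L=[[1,0,0],[0,1,0],[-1,-3,1]] U=[[3,1,-1],[0,1,2],[0,0,2]]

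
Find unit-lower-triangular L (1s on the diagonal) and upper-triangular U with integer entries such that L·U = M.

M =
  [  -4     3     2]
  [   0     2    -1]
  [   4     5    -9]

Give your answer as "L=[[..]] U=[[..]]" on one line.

L=[[1,0,0],[0,1,0],[-1,4,1]] U=[[-4,3,2],[0,2,-1],[0,0,-3]]

  R1 -= 0·R0 → [0,2,-1]
  R2 -= -1·R0 → [0,8,-7]
  R2 -= 4·R1 → [0,0,-3]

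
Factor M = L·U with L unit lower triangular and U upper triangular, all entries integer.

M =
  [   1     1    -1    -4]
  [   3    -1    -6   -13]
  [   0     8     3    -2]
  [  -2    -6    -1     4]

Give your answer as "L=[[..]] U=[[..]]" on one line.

  R1 -= 3·R0 → [0,-4,-3,-1]
  R2 -= 0·R0 → [0,8,3,-2]
  R3 -= -2·R0 → [0,-4,-3,-4]
  R2 -= -2·R1 → [0,0,-3,-4]
  R3 -= 1·R1 → [0,0,0,-3]
  R3 -= 0·R2 → [0,0,0,-3]

L=[[1,0,0,0],[3,1,0,0],[0,-2,1,0],[-2,1,0,1]] U=[[1,1,-1,-4],[0,-4,-3,-1],[0,0,-3,-4],[0,0,0,-3]]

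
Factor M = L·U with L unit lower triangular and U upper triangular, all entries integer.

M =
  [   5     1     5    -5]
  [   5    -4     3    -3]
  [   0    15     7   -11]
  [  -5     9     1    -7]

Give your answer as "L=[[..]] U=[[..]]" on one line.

  R1 -= 1·R0 → [0,-5,-2,2]
  R2 -= 0·R0 → [0,15,7,-11]
  R3 -= -1·R0 → [0,10,6,-12]
  R2 -= -3·R1 → [0,0,1,-5]
  R3 -= -2·R1 → [0,0,2,-8]
  R3 -= 2·R2 → [0,0,0,2]

L=[[1,0,0,0],[1,1,0,0],[0,-3,1,0],[-1,-2,2,1]] U=[[5,1,5,-5],[0,-5,-2,2],[0,0,1,-5],[0,0,0,2]]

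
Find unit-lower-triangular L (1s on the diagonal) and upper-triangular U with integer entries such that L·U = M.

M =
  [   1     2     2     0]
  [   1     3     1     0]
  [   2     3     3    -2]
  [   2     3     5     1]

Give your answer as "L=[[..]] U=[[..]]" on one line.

  row1 -= 1·row0 → [0,1,-1,0]
  row2 -= 2·row0 → [0,-1,-1,-2]
  row3 -= 2·row0 → [0,-1,1,1]
  row2 -= -1·row1 → [0,0,-2,-2]
  row3 -= -1·row1 → [0,0,0,1]
  row3 -= 0·row2 → [0,0,0,1]

L=[[1,0,0,0],[1,1,0,0],[2,-1,1,0],[2,-1,0,1]] U=[[1,2,2,0],[0,1,-1,0],[0,0,-2,-2],[0,0,0,1]]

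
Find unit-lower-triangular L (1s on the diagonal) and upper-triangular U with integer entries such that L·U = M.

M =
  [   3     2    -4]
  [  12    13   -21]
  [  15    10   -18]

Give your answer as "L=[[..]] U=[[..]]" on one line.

L=[[1,0,0],[4,1,0],[5,0,1]] U=[[3,2,-4],[0,5,-5],[0,0,2]]

  r1 -= 4·r0 → [0,5,-5]
  r2 -= 5·r0 → [0,0,2]
  r2 -= 0·r1 → [0,0,2]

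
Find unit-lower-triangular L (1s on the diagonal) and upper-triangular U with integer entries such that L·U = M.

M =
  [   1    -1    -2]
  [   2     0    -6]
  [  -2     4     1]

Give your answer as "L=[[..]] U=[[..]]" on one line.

  R1 -= 2·R0 → [0,2,-2]
  R2 -= -2·R0 → [0,2,-3]
  R2 -= 1·R1 → [0,0,-1]

L=[[1,0,0],[2,1,0],[-2,1,1]] U=[[1,-1,-2],[0,2,-2],[0,0,-1]]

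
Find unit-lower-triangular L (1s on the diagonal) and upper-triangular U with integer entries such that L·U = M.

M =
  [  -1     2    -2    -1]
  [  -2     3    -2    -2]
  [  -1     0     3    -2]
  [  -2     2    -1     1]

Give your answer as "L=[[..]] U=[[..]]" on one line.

L=[[1,0,0,0],[2,1,0,0],[1,2,1,0],[2,2,-1,1]] U=[[-1,2,-2,-1],[0,-1,2,0],[0,0,1,-1],[0,0,0,2]]

  r1 -= 2·r0 → [0,-1,2,0]
  r2 -= 1·r0 → [0,-2,5,-1]
  r3 -= 2·r0 → [0,-2,3,3]
  r2 -= 2·r1 → [0,0,1,-1]
  r3 -= 2·r1 → [0,0,-1,3]
  r3 -= -1·r2 → [0,0,0,2]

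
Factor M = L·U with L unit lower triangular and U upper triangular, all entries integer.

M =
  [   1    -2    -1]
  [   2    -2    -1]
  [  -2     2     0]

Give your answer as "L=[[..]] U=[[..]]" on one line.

L=[[1,0,0],[2,1,0],[-2,-1,1]] U=[[1,-2,-1],[0,2,1],[0,0,-1]]

  r1 -= 2·r0 → [0,2,1]
  r2 -= -2·r0 → [0,-2,-2]
  r2 -= -1·r1 → [0,0,-1]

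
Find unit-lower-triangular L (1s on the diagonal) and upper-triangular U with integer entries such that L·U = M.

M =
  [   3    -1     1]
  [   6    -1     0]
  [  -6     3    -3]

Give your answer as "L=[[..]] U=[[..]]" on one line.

L=[[1,0,0],[2,1,0],[-2,1,1]] U=[[3,-1,1],[0,1,-2],[0,0,1]]

  row1 -= 2·row0 → [0,1,-2]
  row2 -= -2·row0 → [0,1,-1]
  row2 -= 1·row1 → [0,0,1]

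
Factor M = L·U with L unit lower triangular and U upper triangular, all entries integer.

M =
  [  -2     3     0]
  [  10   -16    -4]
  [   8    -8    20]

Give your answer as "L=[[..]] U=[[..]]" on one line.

L=[[1,0,0],[-5,1,0],[-4,-4,1]] U=[[-2,3,0],[0,-1,-4],[0,0,4]]

  R1 -= -5·R0 → [0,-1,-4]
  R2 -= -4·R0 → [0,4,20]
  R2 -= -4·R1 → [0,0,4]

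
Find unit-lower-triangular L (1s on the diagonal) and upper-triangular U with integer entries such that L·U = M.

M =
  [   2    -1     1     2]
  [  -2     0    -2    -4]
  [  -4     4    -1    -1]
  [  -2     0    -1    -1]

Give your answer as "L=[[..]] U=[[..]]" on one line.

L=[[1,0,0,0],[-1,1,0,0],[-2,-2,1,0],[-1,1,-1,1]] U=[[2,-1,1,2],[0,-1,-1,-2],[0,0,-1,-1],[0,0,0,2]]

  r1 -= -1·r0 → [0,-1,-1,-2]
  r2 -= -2·r0 → [0,2,1,3]
  r3 -= -1·r0 → [0,-1,0,1]
  r2 -= -2·r1 → [0,0,-1,-1]
  r3 -= 1·r1 → [0,0,1,3]
  r3 -= -1·r2 → [0,0,0,2]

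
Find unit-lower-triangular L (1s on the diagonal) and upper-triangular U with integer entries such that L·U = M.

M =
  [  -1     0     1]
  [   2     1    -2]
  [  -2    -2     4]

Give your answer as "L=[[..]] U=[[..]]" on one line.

  R1 -= -2·R0 → [0,1,0]
  R2 -= 2·R0 → [0,-2,2]
  R2 -= -2·R1 → [0,0,2]

L=[[1,0,0],[-2,1,0],[2,-2,1]] U=[[-1,0,1],[0,1,0],[0,0,2]]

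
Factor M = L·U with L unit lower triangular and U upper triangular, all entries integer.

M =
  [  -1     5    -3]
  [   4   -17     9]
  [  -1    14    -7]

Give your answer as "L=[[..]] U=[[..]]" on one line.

  r1 -= -4·r0 → [0,3,-3]
  r2 -= 1·r0 → [0,9,-4]
  r2 -= 3·r1 → [0,0,5]

L=[[1,0,0],[-4,1,0],[1,3,1]] U=[[-1,5,-3],[0,3,-3],[0,0,5]]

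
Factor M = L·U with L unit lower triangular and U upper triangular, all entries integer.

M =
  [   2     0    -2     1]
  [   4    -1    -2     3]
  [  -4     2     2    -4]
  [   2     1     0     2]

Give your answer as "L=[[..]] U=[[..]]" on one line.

  row1 -= 2·row0 → [0,-1,2,1]
  row2 -= -2·row0 → [0,2,-2,-2]
  row3 -= 1·row0 → [0,1,2,1]
  row2 -= -2·row1 → [0,0,2,0]
  row3 -= -1·row1 → [0,0,4,2]
  row3 -= 2·row2 → [0,0,0,2]

L=[[1,0,0,0],[2,1,0,0],[-2,-2,1,0],[1,-1,2,1]] U=[[2,0,-2,1],[0,-1,2,1],[0,0,2,0],[0,0,0,2]]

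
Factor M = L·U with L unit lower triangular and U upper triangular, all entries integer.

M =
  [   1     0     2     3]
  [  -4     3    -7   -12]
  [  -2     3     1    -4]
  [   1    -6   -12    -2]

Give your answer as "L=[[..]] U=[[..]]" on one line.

L=[[1,0,0,0],[-4,1,0,0],[-2,1,1,0],[1,-2,-3,1]] U=[[1,0,2,3],[0,3,1,0],[0,0,4,2],[0,0,0,1]]

  row1 -= -4·row0 → [0,3,1,0]
  row2 -= -2·row0 → [0,3,5,2]
  row3 -= 1·row0 → [0,-6,-14,-5]
  row2 -= 1·row1 → [0,0,4,2]
  row3 -= -2·row1 → [0,0,-12,-5]
  row3 -= -3·row2 → [0,0,0,1]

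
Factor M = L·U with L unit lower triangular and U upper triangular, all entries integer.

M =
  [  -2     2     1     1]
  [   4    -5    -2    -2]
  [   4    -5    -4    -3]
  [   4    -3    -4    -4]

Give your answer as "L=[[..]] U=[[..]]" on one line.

  R1 -= -2·R0 → [0,-1,0,0]
  R2 -= -2·R0 → [0,-1,-2,-1]
  R3 -= -2·R0 → [0,1,-2,-2]
  R2 -= 1·R1 → [0,0,-2,-1]
  R3 -= -1·R1 → [0,0,-2,-2]
  R3 -= 1·R2 → [0,0,0,-1]

L=[[1,0,0,0],[-2,1,0,0],[-2,1,1,0],[-2,-1,1,1]] U=[[-2,2,1,1],[0,-1,0,0],[0,0,-2,-1],[0,0,0,-1]]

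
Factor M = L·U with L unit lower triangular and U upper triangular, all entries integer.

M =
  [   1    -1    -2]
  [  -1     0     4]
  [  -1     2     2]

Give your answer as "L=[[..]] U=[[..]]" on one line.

  R1 -= -1·R0 → [0,-1,2]
  R2 -= -1·R0 → [0,1,0]
  R2 -= -1·R1 → [0,0,2]

L=[[1,0,0],[-1,1,0],[-1,-1,1]] U=[[1,-1,-2],[0,-1,2],[0,0,2]]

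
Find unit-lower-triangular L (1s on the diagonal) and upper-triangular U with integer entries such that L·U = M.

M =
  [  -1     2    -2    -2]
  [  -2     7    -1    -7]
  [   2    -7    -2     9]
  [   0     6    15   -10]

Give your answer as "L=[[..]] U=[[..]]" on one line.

  R1 -= 2·R0 → [0,3,3,-3]
  R2 -= -2·R0 → [0,-3,-6,5]
  R3 -= 0·R0 → [0,6,15,-10]
  R2 -= -1·R1 → [0,0,-3,2]
  R3 -= 2·R1 → [0,0,9,-4]
  R3 -= -3·R2 → [0,0,0,2]

L=[[1,0,0,0],[2,1,0,0],[-2,-1,1,0],[0,2,-3,1]] U=[[-1,2,-2,-2],[0,3,3,-3],[0,0,-3,2],[0,0,0,2]]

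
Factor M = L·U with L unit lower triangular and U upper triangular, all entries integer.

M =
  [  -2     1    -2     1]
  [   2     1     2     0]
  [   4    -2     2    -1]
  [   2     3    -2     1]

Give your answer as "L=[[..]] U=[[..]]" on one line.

L=[[1,0,0,0],[-1,1,0,0],[-2,0,1,0],[-1,2,2,1]] U=[[-2,1,-2,1],[0,2,0,1],[0,0,-2,1],[0,0,0,-2]]

  row1 -= -1·row0 → [0,2,0,1]
  row2 -= -2·row0 → [0,0,-2,1]
  row3 -= -1·row0 → [0,4,-4,2]
  row2 -= 0·row1 → [0,0,-2,1]
  row3 -= 2·row1 → [0,0,-4,0]
  row3 -= 2·row2 → [0,0,0,-2]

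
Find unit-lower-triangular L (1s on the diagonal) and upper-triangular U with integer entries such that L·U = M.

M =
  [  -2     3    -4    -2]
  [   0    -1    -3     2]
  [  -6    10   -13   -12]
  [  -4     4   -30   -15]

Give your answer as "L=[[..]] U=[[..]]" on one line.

  R1 -= 0·R0 → [0,-1,-3,2]
  R2 -= 3·R0 → [0,1,-1,-6]
  R3 -= 2·R0 → [0,-2,-22,-11]
  R2 -= -1·R1 → [0,0,-4,-4]
  R3 -= 2·R1 → [0,0,-16,-15]
  R3 -= 4·R2 → [0,0,0,1]

L=[[1,0,0,0],[0,1,0,0],[3,-1,1,0],[2,2,4,1]] U=[[-2,3,-4,-2],[0,-1,-3,2],[0,0,-4,-4],[0,0,0,1]]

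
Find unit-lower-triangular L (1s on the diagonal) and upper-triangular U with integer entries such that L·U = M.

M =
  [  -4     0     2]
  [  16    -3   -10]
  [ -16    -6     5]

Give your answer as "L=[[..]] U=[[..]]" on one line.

  R1 -= -4·R0 → [0,-3,-2]
  R2 -= 4·R0 → [0,-6,-3]
  R2 -= 2·R1 → [0,0,1]

L=[[1,0,0],[-4,1,0],[4,2,1]] U=[[-4,0,2],[0,-3,-2],[0,0,1]]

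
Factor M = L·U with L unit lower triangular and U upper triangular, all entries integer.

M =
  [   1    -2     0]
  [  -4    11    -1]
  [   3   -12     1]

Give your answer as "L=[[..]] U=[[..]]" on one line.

L=[[1,0,0],[-4,1,0],[3,-2,1]] U=[[1,-2,0],[0,3,-1],[0,0,-1]]

  r1 -= -4·r0 → [0,3,-1]
  r2 -= 3·r0 → [0,-6,1]
  r2 -= -2·r1 → [0,0,-1]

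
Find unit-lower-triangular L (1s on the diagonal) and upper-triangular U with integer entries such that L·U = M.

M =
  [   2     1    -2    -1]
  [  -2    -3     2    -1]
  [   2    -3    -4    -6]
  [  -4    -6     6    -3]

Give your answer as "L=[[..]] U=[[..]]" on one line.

L=[[1,0,0,0],[-1,1,0,0],[1,2,1,0],[-2,2,-1,1]] U=[[2,1,-2,-1],[0,-2,0,-2],[0,0,-2,-1],[0,0,0,-2]]

  r1 -= -1·r0 → [0,-2,0,-2]
  r2 -= 1·r0 → [0,-4,-2,-5]
  r3 -= -2·r0 → [0,-4,2,-5]
  r2 -= 2·r1 → [0,0,-2,-1]
  r3 -= 2·r1 → [0,0,2,-1]
  r3 -= -1·r2 → [0,0,0,-2]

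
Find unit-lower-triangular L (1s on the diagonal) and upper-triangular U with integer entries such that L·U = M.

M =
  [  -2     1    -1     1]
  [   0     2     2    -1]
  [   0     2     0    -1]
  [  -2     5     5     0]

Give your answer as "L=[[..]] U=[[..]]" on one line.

L=[[1,0,0,0],[0,1,0,0],[0,1,1,0],[1,2,-1,1]] U=[[-2,1,-1,1],[0,2,2,-1],[0,0,-2,0],[0,0,0,1]]

  R1 -= 0·R0 → [0,2,2,-1]
  R2 -= 0·R0 → [0,2,0,-1]
  R3 -= 1·R0 → [0,4,6,-1]
  R2 -= 1·R1 → [0,0,-2,0]
  R3 -= 2·R1 → [0,0,2,1]
  R3 -= -1·R2 → [0,0,0,1]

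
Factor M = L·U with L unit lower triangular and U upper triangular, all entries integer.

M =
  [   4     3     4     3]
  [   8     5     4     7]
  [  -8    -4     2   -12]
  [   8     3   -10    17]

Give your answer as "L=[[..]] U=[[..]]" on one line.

L=[[1,0,0,0],[2,1,0,0],[-2,-2,1,0],[2,3,-3,1]] U=[[4,3,4,3],[0,-1,-4,1],[0,0,2,-4],[0,0,0,-4]]

  r1 -= 2·r0 → [0,-1,-4,1]
  r2 -= -2·r0 → [0,2,10,-6]
  r3 -= 2·r0 → [0,-3,-18,11]
  r2 -= -2·r1 → [0,0,2,-4]
  r3 -= 3·r1 → [0,0,-6,8]
  r3 -= -3·r2 → [0,0,0,-4]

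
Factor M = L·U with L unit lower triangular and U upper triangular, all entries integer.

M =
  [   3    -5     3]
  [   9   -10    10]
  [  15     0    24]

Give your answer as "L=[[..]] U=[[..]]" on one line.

L=[[1,0,0],[3,1,0],[5,5,1]] U=[[3,-5,3],[0,5,1],[0,0,4]]

  R1 -= 3·R0 → [0,5,1]
  R2 -= 5·R0 → [0,25,9]
  R2 -= 5·R1 → [0,0,4]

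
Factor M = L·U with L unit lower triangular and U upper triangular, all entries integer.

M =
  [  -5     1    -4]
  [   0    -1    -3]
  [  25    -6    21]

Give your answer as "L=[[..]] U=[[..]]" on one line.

L=[[1,0,0],[0,1,0],[-5,1,1]] U=[[-5,1,-4],[0,-1,-3],[0,0,4]]

  r1 -= 0·r0 → [0,-1,-3]
  r2 -= -5·r0 → [0,-1,1]
  r2 -= 1·r1 → [0,0,4]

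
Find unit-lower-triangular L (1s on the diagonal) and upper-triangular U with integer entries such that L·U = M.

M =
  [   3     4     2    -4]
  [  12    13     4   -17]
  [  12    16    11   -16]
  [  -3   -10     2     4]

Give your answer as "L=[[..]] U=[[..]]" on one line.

L=[[1,0,0,0],[4,1,0,0],[4,0,1,0],[-1,2,4,1]] U=[[3,4,2,-4],[0,-3,-4,-1],[0,0,3,0],[0,0,0,2]]

  r1 -= 4·r0 → [0,-3,-4,-1]
  r2 -= 4·r0 → [0,0,3,0]
  r3 -= -1·r0 → [0,-6,4,0]
  r2 -= 0·r1 → [0,0,3,0]
  r3 -= 2·r1 → [0,0,12,2]
  r3 -= 4·r2 → [0,0,0,2]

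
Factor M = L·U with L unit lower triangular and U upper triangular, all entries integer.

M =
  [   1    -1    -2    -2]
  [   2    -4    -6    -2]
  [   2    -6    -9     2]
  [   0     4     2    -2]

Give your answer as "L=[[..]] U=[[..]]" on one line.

L=[[1,0,0,0],[2,1,0,0],[2,2,1,0],[0,-2,2,1]] U=[[1,-1,-2,-2],[0,-2,-2,2],[0,0,-1,2],[0,0,0,-2]]

  row1 -= 2·row0 → [0,-2,-2,2]
  row2 -= 2·row0 → [0,-4,-5,6]
  row3 -= 0·row0 → [0,4,2,-2]
  row2 -= 2·row1 → [0,0,-1,2]
  row3 -= -2·row1 → [0,0,-2,2]
  row3 -= 2·row2 → [0,0,0,-2]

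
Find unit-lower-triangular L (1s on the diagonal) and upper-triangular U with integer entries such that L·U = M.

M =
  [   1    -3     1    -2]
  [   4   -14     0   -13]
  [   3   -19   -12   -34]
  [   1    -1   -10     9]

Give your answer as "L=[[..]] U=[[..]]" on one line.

  row1 -= 4·row0 → [0,-2,-4,-5]
  row2 -= 3·row0 → [0,-10,-15,-28]
  row3 -= 1·row0 → [0,2,-11,11]
  row2 -= 5·row1 → [0,0,5,-3]
  row3 -= -1·row1 → [0,0,-15,6]
  row3 -= -3·row2 → [0,0,0,-3]

L=[[1,0,0,0],[4,1,0,0],[3,5,1,0],[1,-1,-3,1]] U=[[1,-3,1,-2],[0,-2,-4,-5],[0,0,5,-3],[0,0,0,-3]]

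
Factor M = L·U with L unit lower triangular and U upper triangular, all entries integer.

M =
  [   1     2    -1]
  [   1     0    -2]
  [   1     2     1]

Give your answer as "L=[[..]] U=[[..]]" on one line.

L=[[1,0,0],[1,1,0],[1,0,1]] U=[[1,2,-1],[0,-2,-1],[0,0,2]]

  row1 -= 1·row0 → [0,-2,-1]
  row2 -= 1·row0 → [0,0,2]
  row2 -= 0·row1 → [0,0,2]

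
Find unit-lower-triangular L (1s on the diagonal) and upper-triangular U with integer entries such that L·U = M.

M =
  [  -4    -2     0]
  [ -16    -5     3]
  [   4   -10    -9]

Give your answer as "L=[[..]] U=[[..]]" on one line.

  R1 -= 4·R0 → [0,3,3]
  R2 -= -1·R0 → [0,-12,-9]
  R2 -= -4·R1 → [0,0,3]

L=[[1,0,0],[4,1,0],[-1,-4,1]] U=[[-4,-2,0],[0,3,3],[0,0,3]]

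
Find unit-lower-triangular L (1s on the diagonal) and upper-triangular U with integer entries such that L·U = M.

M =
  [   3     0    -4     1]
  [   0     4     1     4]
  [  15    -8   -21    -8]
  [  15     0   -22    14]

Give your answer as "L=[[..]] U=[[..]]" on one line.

  row1 -= 0·row0 → [0,4,1,4]
  row2 -= 5·row0 → [0,-8,-1,-13]
  row3 -= 5·row0 → [0,0,-2,9]
  row2 -= -2·row1 → [0,0,1,-5]
  row3 -= 0·row1 → [0,0,-2,9]
  row3 -= -2·row2 → [0,0,0,-1]

L=[[1,0,0,0],[0,1,0,0],[5,-2,1,0],[5,0,-2,1]] U=[[3,0,-4,1],[0,4,1,4],[0,0,1,-5],[0,0,0,-1]]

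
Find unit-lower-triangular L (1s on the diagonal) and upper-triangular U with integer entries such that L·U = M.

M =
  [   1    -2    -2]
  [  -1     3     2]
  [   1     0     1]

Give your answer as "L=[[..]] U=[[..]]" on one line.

  row1 -= -1·row0 → [0,1,0]
  row2 -= 1·row0 → [0,2,3]
  row2 -= 2·row1 → [0,0,3]

L=[[1,0,0],[-1,1,0],[1,2,1]] U=[[1,-2,-2],[0,1,0],[0,0,3]]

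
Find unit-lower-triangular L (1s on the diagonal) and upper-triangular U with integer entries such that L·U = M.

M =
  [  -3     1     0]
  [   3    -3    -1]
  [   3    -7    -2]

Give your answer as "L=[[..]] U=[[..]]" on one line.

  r1 -= -1·r0 → [0,-2,-1]
  r2 -= -1·r0 → [0,-6,-2]
  r2 -= 3·r1 → [0,0,1]

L=[[1,0,0],[-1,1,0],[-1,3,1]] U=[[-3,1,0],[0,-2,-1],[0,0,1]]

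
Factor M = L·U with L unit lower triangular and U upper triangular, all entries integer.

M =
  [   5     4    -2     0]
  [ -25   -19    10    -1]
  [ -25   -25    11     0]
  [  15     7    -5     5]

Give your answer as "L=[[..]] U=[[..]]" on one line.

L=[[1,0,0,0],[-5,1,0,0],[-5,-5,1,0],[3,-5,1,1]] U=[[5,4,-2,0],[0,1,0,-1],[0,0,1,-5],[0,0,0,5]]

  R1 -= -5·R0 → [0,1,0,-1]
  R2 -= -5·R0 → [0,-5,1,0]
  R3 -= 3·R0 → [0,-5,1,5]
  R2 -= -5·R1 → [0,0,1,-5]
  R3 -= -5·R1 → [0,0,1,0]
  R3 -= 1·R2 → [0,0,0,5]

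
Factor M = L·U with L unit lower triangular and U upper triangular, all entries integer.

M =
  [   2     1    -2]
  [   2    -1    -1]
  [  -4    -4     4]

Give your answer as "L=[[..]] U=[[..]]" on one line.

  row1 -= 1·row0 → [0,-2,1]
  row2 -= -2·row0 → [0,-2,0]
  row2 -= 1·row1 → [0,0,-1]

L=[[1,0,0],[1,1,0],[-2,1,1]] U=[[2,1,-2],[0,-2,1],[0,0,-1]]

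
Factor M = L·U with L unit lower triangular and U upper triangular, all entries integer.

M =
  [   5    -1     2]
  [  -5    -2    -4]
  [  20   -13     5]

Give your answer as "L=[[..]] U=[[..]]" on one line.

L=[[1,0,0],[-1,1,0],[4,3,1]] U=[[5,-1,2],[0,-3,-2],[0,0,3]]

  r1 -= -1·r0 → [0,-3,-2]
  r2 -= 4·r0 → [0,-9,-3]
  r2 -= 3·r1 → [0,0,3]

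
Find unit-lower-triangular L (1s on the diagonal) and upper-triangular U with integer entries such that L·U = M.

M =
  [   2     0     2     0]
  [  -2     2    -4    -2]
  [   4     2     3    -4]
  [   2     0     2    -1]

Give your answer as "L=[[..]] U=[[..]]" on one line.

  row1 -= -1·row0 → [0,2,-2,-2]
  row2 -= 2·row0 → [0,2,-1,-4]
  row3 -= 1·row0 → [0,0,0,-1]
  row2 -= 1·row1 → [0,0,1,-2]
  row3 -= 0·row1 → [0,0,0,-1]
  row3 -= 0·row2 → [0,0,0,-1]

L=[[1,0,0,0],[-1,1,0,0],[2,1,1,0],[1,0,0,1]] U=[[2,0,2,0],[0,2,-2,-2],[0,0,1,-2],[0,0,0,-1]]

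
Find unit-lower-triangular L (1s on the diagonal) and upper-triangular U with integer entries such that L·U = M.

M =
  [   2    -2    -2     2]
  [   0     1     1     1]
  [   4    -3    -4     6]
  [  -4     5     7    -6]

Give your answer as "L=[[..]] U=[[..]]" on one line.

L=[[1,0,0,0],[0,1,0,0],[2,1,1,0],[-2,1,-2,1]] U=[[2,-2,-2,2],[0,1,1,1],[0,0,-1,1],[0,0,0,-1]]

  R1 -= 0·R0 → [0,1,1,1]
  R2 -= 2·R0 → [0,1,0,2]
  R3 -= -2·R0 → [0,1,3,-2]
  R2 -= 1·R1 → [0,0,-1,1]
  R3 -= 1·R1 → [0,0,2,-3]
  R3 -= -2·R2 → [0,0,0,-1]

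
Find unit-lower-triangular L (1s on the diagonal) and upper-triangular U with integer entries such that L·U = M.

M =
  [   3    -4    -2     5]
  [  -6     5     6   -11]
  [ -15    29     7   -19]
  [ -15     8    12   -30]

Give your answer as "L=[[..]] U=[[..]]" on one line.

  r1 -= -2·r0 → [0,-3,2,-1]
  r2 -= -5·r0 → [0,9,-3,6]
  r3 -= -5·r0 → [0,-12,2,-5]
  r2 -= -3·r1 → [0,0,3,3]
  r3 -= 4·r1 → [0,0,-6,-1]
  r3 -= -2·r2 → [0,0,0,5]

L=[[1,0,0,0],[-2,1,0,0],[-5,-3,1,0],[-5,4,-2,1]] U=[[3,-4,-2,5],[0,-3,2,-1],[0,0,3,3],[0,0,0,5]]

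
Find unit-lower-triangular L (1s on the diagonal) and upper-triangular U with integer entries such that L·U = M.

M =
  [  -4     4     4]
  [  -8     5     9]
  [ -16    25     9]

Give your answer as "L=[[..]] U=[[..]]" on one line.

  R1 -= 2·R0 → [0,-3,1]
  R2 -= 4·R0 → [0,9,-7]
  R2 -= -3·R1 → [0,0,-4]

L=[[1,0,0],[2,1,0],[4,-3,1]] U=[[-4,4,4],[0,-3,1],[0,0,-4]]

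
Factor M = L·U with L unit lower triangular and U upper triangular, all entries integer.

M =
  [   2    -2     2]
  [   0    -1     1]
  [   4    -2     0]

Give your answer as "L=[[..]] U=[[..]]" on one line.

  row1 -= 0·row0 → [0,-1,1]
  row2 -= 2·row0 → [0,2,-4]
  row2 -= -2·row1 → [0,0,-2]

L=[[1,0,0],[0,1,0],[2,-2,1]] U=[[2,-2,2],[0,-1,1],[0,0,-2]]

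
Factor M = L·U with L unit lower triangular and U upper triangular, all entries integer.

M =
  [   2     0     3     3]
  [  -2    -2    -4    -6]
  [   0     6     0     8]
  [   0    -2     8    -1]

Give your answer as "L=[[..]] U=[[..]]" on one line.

  row1 -= -1·row0 → [0,-2,-1,-3]
  row2 -= 0·row0 → [0,6,0,8]
  row3 -= 0·row0 → [0,-2,8,-1]
  row2 -= -3·row1 → [0,0,-3,-1]
  row3 -= 1·row1 → [0,0,9,2]
  row3 -= -3·row2 → [0,0,0,-1]

L=[[1,0,0,0],[-1,1,0,0],[0,-3,1,0],[0,1,-3,1]] U=[[2,0,3,3],[0,-2,-1,-3],[0,0,-3,-1],[0,0,0,-1]]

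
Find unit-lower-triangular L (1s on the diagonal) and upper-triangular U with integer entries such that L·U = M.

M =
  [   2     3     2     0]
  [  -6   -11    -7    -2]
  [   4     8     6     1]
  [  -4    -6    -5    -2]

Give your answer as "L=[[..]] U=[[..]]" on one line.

  r1 -= -3·r0 → [0,-2,-1,-2]
  r2 -= 2·r0 → [0,2,2,1]
  r3 -= -2·r0 → [0,0,-1,-2]
  r2 -= -1·r1 → [0,0,1,-1]
  r3 -= 0·r1 → [0,0,-1,-2]
  r3 -= -1·r2 → [0,0,0,-3]

L=[[1,0,0,0],[-3,1,0,0],[2,-1,1,0],[-2,0,-1,1]] U=[[2,3,2,0],[0,-2,-1,-2],[0,0,1,-1],[0,0,0,-3]]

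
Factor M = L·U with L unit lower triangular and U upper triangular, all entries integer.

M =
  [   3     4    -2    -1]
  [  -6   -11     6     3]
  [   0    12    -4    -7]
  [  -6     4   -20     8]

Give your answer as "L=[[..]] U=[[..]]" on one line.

L=[[1,0,0,0],[-2,1,0,0],[0,-4,1,0],[-2,-4,-4,1]] U=[[3,4,-2,-1],[0,-3,2,1],[0,0,4,-3],[0,0,0,-2]]

  R1 -= -2·R0 → [0,-3,2,1]
  R2 -= 0·R0 → [0,12,-4,-7]
  R3 -= -2·R0 → [0,12,-24,6]
  R2 -= -4·R1 → [0,0,4,-3]
  R3 -= -4·R1 → [0,0,-16,10]
  R3 -= -4·R2 → [0,0,0,-2]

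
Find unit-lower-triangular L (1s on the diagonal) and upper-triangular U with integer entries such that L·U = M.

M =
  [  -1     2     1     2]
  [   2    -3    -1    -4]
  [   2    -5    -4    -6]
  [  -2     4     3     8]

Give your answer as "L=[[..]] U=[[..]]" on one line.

L=[[1,0,0,0],[-2,1,0,0],[-2,-1,1,0],[2,0,-1,1]] U=[[-1,2,1,2],[0,1,1,0],[0,0,-1,-2],[0,0,0,2]]

  row1 -= -2·row0 → [0,1,1,0]
  row2 -= -2·row0 → [0,-1,-2,-2]
  row3 -= 2·row0 → [0,0,1,4]
  row2 -= -1·row1 → [0,0,-1,-2]
  row3 -= 0·row1 → [0,0,1,4]
  row3 -= -1·row2 → [0,0,0,2]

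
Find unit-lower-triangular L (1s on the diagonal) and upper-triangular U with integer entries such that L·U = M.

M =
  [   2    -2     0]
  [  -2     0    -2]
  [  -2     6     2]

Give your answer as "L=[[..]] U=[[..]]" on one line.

L=[[1,0,0],[-1,1,0],[-1,-2,1]] U=[[2,-2,0],[0,-2,-2],[0,0,-2]]

  row1 -= -1·row0 → [0,-2,-2]
  row2 -= -1·row0 → [0,4,2]
  row2 -= -2·row1 → [0,0,-2]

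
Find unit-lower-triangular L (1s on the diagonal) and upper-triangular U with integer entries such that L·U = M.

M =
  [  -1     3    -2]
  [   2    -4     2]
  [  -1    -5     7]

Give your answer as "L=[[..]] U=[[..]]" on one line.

  row1 -= -2·row0 → [0,2,-2]
  row2 -= 1·row0 → [0,-8,9]
  row2 -= -4·row1 → [0,0,1]

L=[[1,0,0],[-2,1,0],[1,-4,1]] U=[[-1,3,-2],[0,2,-2],[0,0,1]]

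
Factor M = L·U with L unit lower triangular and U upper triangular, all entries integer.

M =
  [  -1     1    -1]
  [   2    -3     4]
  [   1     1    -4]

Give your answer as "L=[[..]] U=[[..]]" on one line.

  row1 -= -2·row0 → [0,-1,2]
  row2 -= -1·row0 → [0,2,-5]
  row2 -= -2·row1 → [0,0,-1]

L=[[1,0,0],[-2,1,0],[-1,-2,1]] U=[[-1,1,-1],[0,-1,2],[0,0,-1]]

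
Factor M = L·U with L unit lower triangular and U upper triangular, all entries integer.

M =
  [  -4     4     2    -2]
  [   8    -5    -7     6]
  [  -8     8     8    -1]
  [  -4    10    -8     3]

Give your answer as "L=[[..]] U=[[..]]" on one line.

L=[[1,0,0,0],[-2,1,0,0],[2,0,1,0],[1,2,-1,1]] U=[[-4,4,2,-2],[0,3,-3,2],[0,0,4,3],[0,0,0,4]]

  row1 -= -2·row0 → [0,3,-3,2]
  row2 -= 2·row0 → [0,0,4,3]
  row3 -= 1·row0 → [0,6,-10,5]
  row2 -= 0·row1 → [0,0,4,3]
  row3 -= 2·row1 → [0,0,-4,1]
  row3 -= -1·row2 → [0,0,0,4]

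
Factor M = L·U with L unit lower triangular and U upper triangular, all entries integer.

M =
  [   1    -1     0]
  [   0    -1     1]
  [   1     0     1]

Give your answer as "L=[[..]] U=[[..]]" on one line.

  R1 -= 0·R0 → [0,-1,1]
  R2 -= 1·R0 → [0,1,1]
  R2 -= -1·R1 → [0,0,2]

L=[[1,0,0],[0,1,0],[1,-1,1]] U=[[1,-1,0],[0,-1,1],[0,0,2]]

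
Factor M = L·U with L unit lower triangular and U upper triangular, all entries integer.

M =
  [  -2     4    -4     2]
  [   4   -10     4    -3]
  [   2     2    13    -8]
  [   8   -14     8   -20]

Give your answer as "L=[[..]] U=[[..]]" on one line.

  row1 -= -2·row0 → [0,-2,-4,1]
  row2 -= -1·row0 → [0,6,9,-6]
  row3 -= -4·row0 → [0,2,-8,-12]
  row2 -= -3·row1 → [0,0,-3,-3]
  row3 -= -1·row1 → [0,0,-12,-11]
  row3 -= 4·row2 → [0,0,0,1]

L=[[1,0,0,0],[-2,1,0,0],[-1,-3,1,0],[-4,-1,4,1]] U=[[-2,4,-4,2],[0,-2,-4,1],[0,0,-3,-3],[0,0,0,1]]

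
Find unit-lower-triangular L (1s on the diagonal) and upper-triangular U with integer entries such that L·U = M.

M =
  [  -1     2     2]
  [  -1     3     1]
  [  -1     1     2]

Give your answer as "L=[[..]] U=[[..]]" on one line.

L=[[1,0,0],[1,1,0],[1,-1,1]] U=[[-1,2,2],[0,1,-1],[0,0,-1]]

  R1 -= 1·R0 → [0,1,-1]
  R2 -= 1·R0 → [0,-1,0]
  R2 -= -1·R1 → [0,0,-1]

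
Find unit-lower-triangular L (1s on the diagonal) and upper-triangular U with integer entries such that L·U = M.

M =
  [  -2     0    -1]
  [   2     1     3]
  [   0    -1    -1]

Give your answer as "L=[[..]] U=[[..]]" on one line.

  row1 -= -1·row0 → [0,1,2]
  row2 -= 0·row0 → [0,-1,-1]
  row2 -= -1·row1 → [0,0,1]

L=[[1,0,0],[-1,1,0],[0,-1,1]] U=[[-2,0,-1],[0,1,2],[0,0,1]]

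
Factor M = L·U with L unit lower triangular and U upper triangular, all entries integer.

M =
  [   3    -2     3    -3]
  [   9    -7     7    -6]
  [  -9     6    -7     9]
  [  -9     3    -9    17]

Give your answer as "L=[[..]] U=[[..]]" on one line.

  R1 -= 3·R0 → [0,-1,-2,3]
  R2 -= -3·R0 → [0,0,2,0]
  R3 -= -3·R0 → [0,-3,0,8]
  R2 -= 0·R1 → [0,0,2,0]
  R3 -= 3·R1 → [0,0,6,-1]
  R3 -= 3·R2 → [0,0,0,-1]

L=[[1,0,0,0],[3,1,0,0],[-3,0,1,0],[-3,3,3,1]] U=[[3,-2,3,-3],[0,-1,-2,3],[0,0,2,0],[0,0,0,-1]]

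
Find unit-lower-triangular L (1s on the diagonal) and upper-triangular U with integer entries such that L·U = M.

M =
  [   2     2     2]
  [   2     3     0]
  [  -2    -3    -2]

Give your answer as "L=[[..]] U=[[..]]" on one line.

L=[[1,0,0],[1,1,0],[-1,-1,1]] U=[[2,2,2],[0,1,-2],[0,0,-2]]

  row1 -= 1·row0 → [0,1,-2]
  row2 -= -1·row0 → [0,-1,0]
  row2 -= -1·row1 → [0,0,-2]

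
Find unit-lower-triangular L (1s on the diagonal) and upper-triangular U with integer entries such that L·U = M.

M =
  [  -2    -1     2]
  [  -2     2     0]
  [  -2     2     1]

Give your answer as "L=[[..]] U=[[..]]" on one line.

L=[[1,0,0],[1,1,0],[1,1,1]] U=[[-2,-1,2],[0,3,-2],[0,0,1]]

  r1 -= 1·r0 → [0,3,-2]
  r2 -= 1·r0 → [0,3,-1]
  r2 -= 1·r1 → [0,0,1]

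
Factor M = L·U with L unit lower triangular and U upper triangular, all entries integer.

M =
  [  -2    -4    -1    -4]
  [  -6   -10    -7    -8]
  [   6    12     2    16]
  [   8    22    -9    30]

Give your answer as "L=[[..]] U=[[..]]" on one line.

  R1 -= 3·R0 → [0,2,-4,4]
  R2 -= -3·R0 → [0,0,-1,4]
  R3 -= -4·R0 → [0,6,-13,14]
  R2 -= 0·R1 → [0,0,-1,4]
  R3 -= 3·R1 → [0,0,-1,2]
  R3 -= 1·R2 → [0,0,0,-2]

L=[[1,0,0,0],[3,1,0,0],[-3,0,1,0],[-4,3,1,1]] U=[[-2,-4,-1,-4],[0,2,-4,4],[0,0,-1,4],[0,0,0,-2]]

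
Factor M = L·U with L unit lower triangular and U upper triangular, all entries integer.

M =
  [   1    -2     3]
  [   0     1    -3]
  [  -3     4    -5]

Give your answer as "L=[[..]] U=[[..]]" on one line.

  R1 -= 0·R0 → [0,1,-3]
  R2 -= -3·R0 → [0,-2,4]
  R2 -= -2·R1 → [0,0,-2]

L=[[1,0,0],[0,1,0],[-3,-2,1]] U=[[1,-2,3],[0,1,-3],[0,0,-2]]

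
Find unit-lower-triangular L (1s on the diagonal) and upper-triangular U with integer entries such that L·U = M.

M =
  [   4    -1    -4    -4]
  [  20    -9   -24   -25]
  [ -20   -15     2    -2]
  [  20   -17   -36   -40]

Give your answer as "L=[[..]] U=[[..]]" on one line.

L=[[1,0,0,0],[5,1,0,0],[-5,5,1,0],[5,3,-2,1]] U=[[4,-1,-4,-4],[0,-4,-4,-5],[0,0,2,3],[0,0,0,1]]

  r1 -= 5·r0 → [0,-4,-4,-5]
  r2 -= -5·r0 → [0,-20,-18,-22]
  r3 -= 5·r0 → [0,-12,-16,-20]
  r2 -= 5·r1 → [0,0,2,3]
  r3 -= 3·r1 → [0,0,-4,-5]
  r3 -= -2·r2 → [0,0,0,1]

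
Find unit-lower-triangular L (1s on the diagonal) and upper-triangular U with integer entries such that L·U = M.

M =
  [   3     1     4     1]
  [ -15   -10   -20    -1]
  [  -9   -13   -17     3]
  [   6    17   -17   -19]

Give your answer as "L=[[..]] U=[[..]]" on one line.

L=[[1,0,0,0],[-5,1,0,0],[-3,2,1,0],[2,-3,5,1]] U=[[3,1,4,1],[0,-5,0,4],[0,0,-5,-2],[0,0,0,1]]

  row1 -= -5·row0 → [0,-5,0,4]
  row2 -= -3·row0 → [0,-10,-5,6]
  row3 -= 2·row0 → [0,15,-25,-21]
  row2 -= 2·row1 → [0,0,-5,-2]
  row3 -= -3·row1 → [0,0,-25,-9]
  row3 -= 5·row2 → [0,0,0,1]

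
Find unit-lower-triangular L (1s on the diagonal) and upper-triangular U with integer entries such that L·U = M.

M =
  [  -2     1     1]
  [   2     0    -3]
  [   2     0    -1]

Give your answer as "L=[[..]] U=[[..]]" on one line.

L=[[1,0,0],[-1,1,0],[-1,1,1]] U=[[-2,1,1],[0,1,-2],[0,0,2]]

  r1 -= -1·r0 → [0,1,-2]
  r2 -= -1·r0 → [0,1,0]
  r2 -= 1·r1 → [0,0,2]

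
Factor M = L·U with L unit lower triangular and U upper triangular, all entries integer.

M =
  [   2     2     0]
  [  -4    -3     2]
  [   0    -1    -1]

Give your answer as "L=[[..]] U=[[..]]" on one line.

  r1 -= -2·r0 → [0,1,2]
  r2 -= 0·r0 → [0,-1,-1]
  r2 -= -1·r1 → [0,0,1]

L=[[1,0,0],[-2,1,0],[0,-1,1]] U=[[2,2,0],[0,1,2],[0,0,1]]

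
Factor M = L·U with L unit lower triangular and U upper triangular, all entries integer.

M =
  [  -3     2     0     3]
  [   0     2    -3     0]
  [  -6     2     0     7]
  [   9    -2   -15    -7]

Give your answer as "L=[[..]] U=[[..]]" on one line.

  row1 -= 0·row0 → [0,2,-3,0]
  row2 -= 2·row0 → [0,-2,0,1]
  row3 -= -3·row0 → [0,4,-15,2]
  row2 -= -1·row1 → [0,0,-3,1]
  row3 -= 2·row1 → [0,0,-9,2]
  row3 -= 3·row2 → [0,0,0,-1]

L=[[1,0,0,0],[0,1,0,0],[2,-1,1,0],[-3,2,3,1]] U=[[-3,2,0,3],[0,2,-3,0],[0,0,-3,1],[0,0,0,-1]]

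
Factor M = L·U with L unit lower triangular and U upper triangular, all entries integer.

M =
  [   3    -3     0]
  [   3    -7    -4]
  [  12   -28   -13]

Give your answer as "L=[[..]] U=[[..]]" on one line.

  R1 -= 1·R0 → [0,-4,-4]
  R2 -= 4·R0 → [0,-16,-13]
  R2 -= 4·R1 → [0,0,3]

L=[[1,0,0],[1,1,0],[4,4,1]] U=[[3,-3,0],[0,-4,-4],[0,0,3]]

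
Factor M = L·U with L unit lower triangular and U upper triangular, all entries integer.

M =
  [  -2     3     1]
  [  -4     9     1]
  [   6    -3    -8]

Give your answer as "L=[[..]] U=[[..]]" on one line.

L=[[1,0,0],[2,1,0],[-3,2,1]] U=[[-2,3,1],[0,3,-1],[0,0,-3]]

  R1 -= 2·R0 → [0,3,-1]
  R2 -= -3·R0 → [0,6,-5]
  R2 -= 2·R1 → [0,0,-3]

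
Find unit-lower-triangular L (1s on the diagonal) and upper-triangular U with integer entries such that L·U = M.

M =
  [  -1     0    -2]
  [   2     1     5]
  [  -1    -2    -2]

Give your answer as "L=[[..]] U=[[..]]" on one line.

L=[[1,0,0],[-2,1,0],[1,-2,1]] U=[[-1,0,-2],[0,1,1],[0,0,2]]

  row1 -= -2·row0 → [0,1,1]
  row2 -= 1·row0 → [0,-2,0]
  row2 -= -2·row1 → [0,0,2]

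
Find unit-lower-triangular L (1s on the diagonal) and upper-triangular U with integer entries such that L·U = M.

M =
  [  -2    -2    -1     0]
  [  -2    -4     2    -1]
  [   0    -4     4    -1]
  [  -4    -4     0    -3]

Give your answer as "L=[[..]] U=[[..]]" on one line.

  r1 -= 1·r0 → [0,-2,3,-1]
  r2 -= 0·r0 → [0,-4,4,-1]
  r3 -= 2·r0 → [0,0,2,-3]
  r2 -= 2·r1 → [0,0,-2,1]
  r3 -= 0·r1 → [0,0,2,-3]
  r3 -= -1·r2 → [0,0,0,-2]

L=[[1,0,0,0],[1,1,0,0],[0,2,1,0],[2,0,-1,1]] U=[[-2,-2,-1,0],[0,-2,3,-1],[0,0,-2,1],[0,0,0,-2]]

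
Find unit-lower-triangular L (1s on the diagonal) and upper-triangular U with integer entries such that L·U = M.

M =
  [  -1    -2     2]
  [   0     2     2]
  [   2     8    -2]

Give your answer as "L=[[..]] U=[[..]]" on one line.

  row1 -= 0·row0 → [0,2,2]
  row2 -= -2·row0 → [0,4,2]
  row2 -= 2·row1 → [0,0,-2]

L=[[1,0,0],[0,1,0],[-2,2,1]] U=[[-1,-2,2],[0,2,2],[0,0,-2]]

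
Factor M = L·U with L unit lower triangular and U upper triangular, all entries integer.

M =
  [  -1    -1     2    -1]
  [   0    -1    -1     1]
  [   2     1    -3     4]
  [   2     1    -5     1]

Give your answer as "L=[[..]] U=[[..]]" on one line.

L=[[1,0,0,0],[0,1,0,0],[-2,1,1,0],[-2,1,0,1]] U=[[-1,-1,2,-1],[0,-1,-1,1],[0,0,2,1],[0,0,0,-2]]

  R1 -= 0·R0 → [0,-1,-1,1]
  R2 -= -2·R0 → [0,-1,1,2]
  R3 -= -2·R0 → [0,-1,-1,-1]
  R2 -= 1·R1 → [0,0,2,1]
  R3 -= 1·R1 → [0,0,0,-2]
  R3 -= 0·R2 → [0,0,0,-2]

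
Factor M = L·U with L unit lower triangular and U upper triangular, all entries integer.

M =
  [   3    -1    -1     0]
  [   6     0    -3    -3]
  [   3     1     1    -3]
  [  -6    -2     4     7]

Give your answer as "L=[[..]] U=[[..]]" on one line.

  R1 -= 2·R0 → [0,2,-1,-3]
  R2 -= 1·R0 → [0,2,2,-3]
  R3 -= -2·R0 → [0,-4,2,7]
  R2 -= 1·R1 → [0,0,3,0]
  R3 -= -2·R1 → [0,0,0,1]
  R3 -= 0·R2 → [0,0,0,1]

L=[[1,0,0,0],[2,1,0,0],[1,1,1,0],[-2,-2,0,1]] U=[[3,-1,-1,0],[0,2,-1,-3],[0,0,3,0],[0,0,0,1]]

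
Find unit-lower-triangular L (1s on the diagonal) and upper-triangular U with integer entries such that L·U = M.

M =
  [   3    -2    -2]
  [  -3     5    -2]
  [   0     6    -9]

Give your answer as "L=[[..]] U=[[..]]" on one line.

  R1 -= -1·R0 → [0,3,-4]
  R2 -= 0·R0 → [0,6,-9]
  R2 -= 2·R1 → [0,0,-1]

L=[[1,0,0],[-1,1,0],[0,2,1]] U=[[3,-2,-2],[0,3,-4],[0,0,-1]]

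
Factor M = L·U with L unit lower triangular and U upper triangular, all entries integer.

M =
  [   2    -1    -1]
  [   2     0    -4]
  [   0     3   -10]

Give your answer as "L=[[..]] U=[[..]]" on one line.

  row1 -= 1·row0 → [0,1,-3]
  row2 -= 0·row0 → [0,3,-10]
  row2 -= 3·row1 → [0,0,-1]

L=[[1,0,0],[1,1,0],[0,3,1]] U=[[2,-1,-1],[0,1,-3],[0,0,-1]]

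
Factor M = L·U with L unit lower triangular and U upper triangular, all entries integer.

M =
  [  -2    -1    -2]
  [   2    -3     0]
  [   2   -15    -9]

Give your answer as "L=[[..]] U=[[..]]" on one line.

  row1 -= -1·row0 → [0,-4,-2]
  row2 -= -1·row0 → [0,-16,-11]
  row2 -= 4·row1 → [0,0,-3]

L=[[1,0,0],[-1,1,0],[-1,4,1]] U=[[-2,-1,-2],[0,-4,-2],[0,0,-3]]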